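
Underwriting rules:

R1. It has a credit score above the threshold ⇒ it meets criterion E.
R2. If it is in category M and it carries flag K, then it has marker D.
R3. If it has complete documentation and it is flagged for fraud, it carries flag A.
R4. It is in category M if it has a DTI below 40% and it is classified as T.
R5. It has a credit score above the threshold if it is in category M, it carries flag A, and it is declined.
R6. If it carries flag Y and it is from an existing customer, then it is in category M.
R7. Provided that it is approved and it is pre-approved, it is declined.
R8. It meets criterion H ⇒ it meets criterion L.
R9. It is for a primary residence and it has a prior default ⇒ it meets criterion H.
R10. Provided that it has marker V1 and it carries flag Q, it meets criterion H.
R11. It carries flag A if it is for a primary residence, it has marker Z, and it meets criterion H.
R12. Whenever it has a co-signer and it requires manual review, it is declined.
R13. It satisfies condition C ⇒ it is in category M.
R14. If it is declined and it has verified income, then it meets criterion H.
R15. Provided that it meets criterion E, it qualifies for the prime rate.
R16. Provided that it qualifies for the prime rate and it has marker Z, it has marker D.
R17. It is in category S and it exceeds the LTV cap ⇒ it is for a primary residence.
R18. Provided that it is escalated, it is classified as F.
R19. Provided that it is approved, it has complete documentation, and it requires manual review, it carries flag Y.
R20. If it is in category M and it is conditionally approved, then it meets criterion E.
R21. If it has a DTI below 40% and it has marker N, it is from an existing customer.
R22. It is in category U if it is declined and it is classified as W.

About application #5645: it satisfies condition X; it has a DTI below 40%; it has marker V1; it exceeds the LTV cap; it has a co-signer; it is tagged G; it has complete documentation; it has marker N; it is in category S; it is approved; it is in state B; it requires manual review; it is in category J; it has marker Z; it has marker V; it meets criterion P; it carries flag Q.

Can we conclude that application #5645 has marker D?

By R10 (it has marker V1, it carries flag Q): it meets criterion H.
By R12 (it has a co-signer, it requires manual review): it is declined.
By R17 (it is in category S, it exceeds the LTV cap): it is for a primary residence.
By R19 (it is approved, it has complete documentation, it requires manual review): it carries flag Y.
By R21 (it has a DTI below 40%, it has marker N): it is from an existing customer.
By R6 (it carries flag Y, it is from an existing customer): it is in category M.
By R11 (it is for a primary residence, it has marker Z, it meets criterion H): it carries flag A.
By R5 (it is in category M, it carries flag A, it is declined): it has a credit score above the threshold.
By R1 (it has a credit score above the threshold): it meets criterion E.
By R15 (it meets criterion E): it qualifies for the prime rate.
By R16 (it qualifies for the prime rate, it has marker Z): it has marker D.

Yes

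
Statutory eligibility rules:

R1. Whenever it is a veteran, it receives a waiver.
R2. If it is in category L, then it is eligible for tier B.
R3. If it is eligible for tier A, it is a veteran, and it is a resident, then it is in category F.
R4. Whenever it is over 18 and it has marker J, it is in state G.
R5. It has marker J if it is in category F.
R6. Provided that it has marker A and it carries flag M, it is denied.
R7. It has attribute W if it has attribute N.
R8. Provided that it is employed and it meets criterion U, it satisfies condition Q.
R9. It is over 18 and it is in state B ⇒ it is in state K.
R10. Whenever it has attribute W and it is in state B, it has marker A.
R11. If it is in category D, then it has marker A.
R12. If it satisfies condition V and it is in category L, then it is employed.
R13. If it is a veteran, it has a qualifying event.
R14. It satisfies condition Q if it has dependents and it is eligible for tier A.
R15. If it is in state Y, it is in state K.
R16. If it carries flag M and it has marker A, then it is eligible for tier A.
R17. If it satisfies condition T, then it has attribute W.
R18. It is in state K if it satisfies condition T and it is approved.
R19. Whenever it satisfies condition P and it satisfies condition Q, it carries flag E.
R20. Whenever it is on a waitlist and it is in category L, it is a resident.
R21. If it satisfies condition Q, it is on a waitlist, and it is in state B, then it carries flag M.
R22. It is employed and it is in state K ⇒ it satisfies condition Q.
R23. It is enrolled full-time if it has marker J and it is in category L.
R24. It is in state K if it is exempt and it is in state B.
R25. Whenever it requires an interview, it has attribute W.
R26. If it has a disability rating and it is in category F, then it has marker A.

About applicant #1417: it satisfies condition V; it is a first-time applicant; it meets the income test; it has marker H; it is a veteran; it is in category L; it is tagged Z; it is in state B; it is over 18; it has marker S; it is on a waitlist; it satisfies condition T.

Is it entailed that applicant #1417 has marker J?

Yes

By R9 (it is over 18, it is in state B): it is in state K.
By R12 (it satisfies condition V, it is in category L): it is employed.
By R17 (it satisfies condition T): it has attribute W.
By R20 (it is on a waitlist, it is in category L): it is a resident.
By R22 (it is employed, it is in state K): it satisfies condition Q.
By R10 (it has attribute W, it is in state B): it has marker A.
By R21 (it satisfies condition Q, it is on a waitlist, it is in state B): it carries flag M.
By R16 (it carries flag M, it has marker A): it is eligible for tier A.
By R3 (it is eligible for tier A, it is a veteran, it is a resident): it is in category F.
By R5 (it is in category F): it has marker J.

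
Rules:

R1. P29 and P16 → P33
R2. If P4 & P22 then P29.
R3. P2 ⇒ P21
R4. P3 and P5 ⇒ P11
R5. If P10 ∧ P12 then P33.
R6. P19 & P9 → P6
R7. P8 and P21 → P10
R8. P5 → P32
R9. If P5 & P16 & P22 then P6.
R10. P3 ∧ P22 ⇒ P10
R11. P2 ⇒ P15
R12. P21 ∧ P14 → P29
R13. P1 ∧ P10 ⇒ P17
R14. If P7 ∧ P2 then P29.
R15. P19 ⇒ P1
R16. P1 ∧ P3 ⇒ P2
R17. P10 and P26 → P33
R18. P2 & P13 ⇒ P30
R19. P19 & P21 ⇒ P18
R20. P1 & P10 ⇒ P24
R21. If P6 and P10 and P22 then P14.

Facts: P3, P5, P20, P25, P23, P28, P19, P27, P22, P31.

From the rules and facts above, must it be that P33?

Forward chaining from the given facts derives: P11, P32, P10, P1, P2, P24, P21, P15, P17, P18.
Rules concluding P33: R1 needs P29; R5 needs P12; R17 needs P26 — none of these are established.

No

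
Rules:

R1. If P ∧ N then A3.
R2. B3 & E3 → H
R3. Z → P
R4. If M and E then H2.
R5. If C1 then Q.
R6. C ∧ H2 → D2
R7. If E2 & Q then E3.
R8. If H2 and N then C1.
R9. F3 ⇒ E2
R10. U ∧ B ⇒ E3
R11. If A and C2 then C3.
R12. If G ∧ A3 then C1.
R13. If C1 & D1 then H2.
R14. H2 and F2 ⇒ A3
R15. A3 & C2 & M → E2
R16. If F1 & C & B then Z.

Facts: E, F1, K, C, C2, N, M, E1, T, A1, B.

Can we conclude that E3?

H2  (by R4: M, E)
C1  (by R8: H2, N)
Z  (by R16: F1, C, B)
P  (by R3: Z)
Q  (by R5: C1)
A3  (by R1: P, N)
E2  (by R15: A3, C2, M)
E3  (by R7: E2, Q)

Yes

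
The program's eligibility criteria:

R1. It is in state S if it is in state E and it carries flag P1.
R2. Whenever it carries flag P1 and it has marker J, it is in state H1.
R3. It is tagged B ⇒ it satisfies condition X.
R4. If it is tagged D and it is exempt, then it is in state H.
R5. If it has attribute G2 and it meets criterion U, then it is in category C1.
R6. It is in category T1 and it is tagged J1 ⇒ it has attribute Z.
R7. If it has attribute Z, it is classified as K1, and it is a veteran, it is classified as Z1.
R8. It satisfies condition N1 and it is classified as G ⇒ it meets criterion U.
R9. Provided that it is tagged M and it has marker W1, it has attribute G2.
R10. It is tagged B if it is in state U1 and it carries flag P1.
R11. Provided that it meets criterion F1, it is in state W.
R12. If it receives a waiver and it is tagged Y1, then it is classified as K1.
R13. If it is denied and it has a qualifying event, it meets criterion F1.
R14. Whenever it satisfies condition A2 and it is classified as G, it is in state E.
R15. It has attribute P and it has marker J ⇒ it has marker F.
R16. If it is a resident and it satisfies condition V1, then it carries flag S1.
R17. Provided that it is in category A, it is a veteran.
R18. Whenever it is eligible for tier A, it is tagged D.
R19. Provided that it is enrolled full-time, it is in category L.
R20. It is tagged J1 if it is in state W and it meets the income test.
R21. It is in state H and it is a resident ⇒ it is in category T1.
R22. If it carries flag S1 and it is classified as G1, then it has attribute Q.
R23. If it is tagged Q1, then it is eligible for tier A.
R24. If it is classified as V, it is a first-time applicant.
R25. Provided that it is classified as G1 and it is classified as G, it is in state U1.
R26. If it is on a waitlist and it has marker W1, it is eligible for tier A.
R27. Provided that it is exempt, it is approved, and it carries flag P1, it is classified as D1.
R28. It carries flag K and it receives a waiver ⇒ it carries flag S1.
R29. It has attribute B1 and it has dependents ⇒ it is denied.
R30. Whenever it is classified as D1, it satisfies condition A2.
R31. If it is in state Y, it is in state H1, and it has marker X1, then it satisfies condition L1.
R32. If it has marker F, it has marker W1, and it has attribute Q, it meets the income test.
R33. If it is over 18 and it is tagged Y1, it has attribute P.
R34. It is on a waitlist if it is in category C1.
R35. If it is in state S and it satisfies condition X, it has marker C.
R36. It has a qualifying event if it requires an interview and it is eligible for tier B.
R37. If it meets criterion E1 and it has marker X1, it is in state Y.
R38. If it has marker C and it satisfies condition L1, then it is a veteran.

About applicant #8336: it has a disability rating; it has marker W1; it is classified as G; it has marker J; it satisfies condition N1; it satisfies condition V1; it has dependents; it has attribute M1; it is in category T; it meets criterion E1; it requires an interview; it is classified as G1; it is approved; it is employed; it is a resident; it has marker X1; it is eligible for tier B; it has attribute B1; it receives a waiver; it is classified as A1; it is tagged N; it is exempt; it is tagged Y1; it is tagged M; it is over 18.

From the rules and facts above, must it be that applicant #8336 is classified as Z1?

No

Forward chaining from the given facts derives: meets criterion U, has attribute G2, is classified as K1, carries flag S1, has attribute Q, is in state U1, is denied, has attribute P, has a qualifying event, is in state Y, is in category C1, meets criterion F1, has marker F, meets the income test, is on a waitlist, is in state W, is tagged J1, is eligible for tier A, is tagged D, is in state H, is in category T1, has attribute Z.
The only rule concluding "it is classified as Z1" is R7, which needs "it is a veteran"; that is never established.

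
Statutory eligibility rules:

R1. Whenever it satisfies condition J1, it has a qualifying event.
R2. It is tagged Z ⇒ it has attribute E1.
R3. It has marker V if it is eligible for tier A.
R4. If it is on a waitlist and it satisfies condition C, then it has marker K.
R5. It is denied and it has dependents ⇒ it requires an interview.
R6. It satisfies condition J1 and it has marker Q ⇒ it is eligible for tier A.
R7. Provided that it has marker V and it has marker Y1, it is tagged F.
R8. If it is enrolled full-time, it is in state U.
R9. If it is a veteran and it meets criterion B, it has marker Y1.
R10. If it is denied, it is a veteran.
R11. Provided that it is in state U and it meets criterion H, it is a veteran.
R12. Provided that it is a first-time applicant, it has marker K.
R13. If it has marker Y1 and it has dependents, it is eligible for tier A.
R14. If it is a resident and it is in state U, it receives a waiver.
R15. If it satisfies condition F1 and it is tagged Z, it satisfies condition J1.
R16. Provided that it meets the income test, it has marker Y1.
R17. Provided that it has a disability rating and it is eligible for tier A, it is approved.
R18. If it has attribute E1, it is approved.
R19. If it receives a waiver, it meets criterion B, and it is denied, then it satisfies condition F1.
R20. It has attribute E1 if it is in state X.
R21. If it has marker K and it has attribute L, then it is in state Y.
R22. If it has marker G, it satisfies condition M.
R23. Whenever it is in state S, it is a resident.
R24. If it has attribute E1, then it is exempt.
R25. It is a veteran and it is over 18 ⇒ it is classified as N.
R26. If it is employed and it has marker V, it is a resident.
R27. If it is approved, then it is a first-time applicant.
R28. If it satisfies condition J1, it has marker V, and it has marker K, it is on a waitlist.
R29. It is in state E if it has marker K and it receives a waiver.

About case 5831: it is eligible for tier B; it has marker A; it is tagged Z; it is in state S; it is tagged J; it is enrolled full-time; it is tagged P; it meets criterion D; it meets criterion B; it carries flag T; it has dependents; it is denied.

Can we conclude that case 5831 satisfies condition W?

Forward chaining from the given facts derives: has attribute E1, requires an interview, is in state U, is a veteran, is approved, is a resident, is exempt, is a first-time applicant, has marker Y1, has marker K, is eligible for tier A, receives a waiver, satisfies condition F1, is in state E, has marker V, is tagged F, satisfies condition J1, is on a waitlist, has a qualifying event.
No rule has "it satisfies condition W" as its conclusion, and it is not among the given facts.

No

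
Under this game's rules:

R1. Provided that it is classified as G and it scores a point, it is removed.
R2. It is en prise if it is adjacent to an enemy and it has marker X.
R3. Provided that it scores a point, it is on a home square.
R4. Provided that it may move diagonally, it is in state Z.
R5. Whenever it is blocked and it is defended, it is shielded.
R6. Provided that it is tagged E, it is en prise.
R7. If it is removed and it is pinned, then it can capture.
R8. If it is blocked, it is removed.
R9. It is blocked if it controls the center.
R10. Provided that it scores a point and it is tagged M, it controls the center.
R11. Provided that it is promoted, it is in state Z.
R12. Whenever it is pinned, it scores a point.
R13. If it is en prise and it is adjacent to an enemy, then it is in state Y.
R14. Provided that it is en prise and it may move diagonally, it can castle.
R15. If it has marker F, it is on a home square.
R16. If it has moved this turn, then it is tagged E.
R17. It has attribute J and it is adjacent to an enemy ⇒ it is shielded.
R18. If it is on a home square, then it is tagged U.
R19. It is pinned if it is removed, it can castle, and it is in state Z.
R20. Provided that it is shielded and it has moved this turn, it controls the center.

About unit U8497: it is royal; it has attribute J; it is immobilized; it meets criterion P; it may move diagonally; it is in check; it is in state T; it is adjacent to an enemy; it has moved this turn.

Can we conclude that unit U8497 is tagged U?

By R4 (it may move diagonally): it is in state Z.
By R16 (it has moved this turn): it is tagged E.
By R17 (it has attribute J, it is adjacent to an enemy): it is shielded.
By R20 (it is shielded, it has moved this turn): it controls the center.
By R6 (it is tagged E): it is en prise.
By R9 (it controls the center): it is blocked.
By R14 (it is en prise, it may move diagonally): it can castle.
By R8 (it is blocked): it is removed.
By R19 (it is removed, it can castle, it is in state Z): it is pinned.
By R12 (it is pinned): it scores a point.
By R3 (it scores a point): it is on a home square.
By R18 (it is on a home square): it is tagged U.

Yes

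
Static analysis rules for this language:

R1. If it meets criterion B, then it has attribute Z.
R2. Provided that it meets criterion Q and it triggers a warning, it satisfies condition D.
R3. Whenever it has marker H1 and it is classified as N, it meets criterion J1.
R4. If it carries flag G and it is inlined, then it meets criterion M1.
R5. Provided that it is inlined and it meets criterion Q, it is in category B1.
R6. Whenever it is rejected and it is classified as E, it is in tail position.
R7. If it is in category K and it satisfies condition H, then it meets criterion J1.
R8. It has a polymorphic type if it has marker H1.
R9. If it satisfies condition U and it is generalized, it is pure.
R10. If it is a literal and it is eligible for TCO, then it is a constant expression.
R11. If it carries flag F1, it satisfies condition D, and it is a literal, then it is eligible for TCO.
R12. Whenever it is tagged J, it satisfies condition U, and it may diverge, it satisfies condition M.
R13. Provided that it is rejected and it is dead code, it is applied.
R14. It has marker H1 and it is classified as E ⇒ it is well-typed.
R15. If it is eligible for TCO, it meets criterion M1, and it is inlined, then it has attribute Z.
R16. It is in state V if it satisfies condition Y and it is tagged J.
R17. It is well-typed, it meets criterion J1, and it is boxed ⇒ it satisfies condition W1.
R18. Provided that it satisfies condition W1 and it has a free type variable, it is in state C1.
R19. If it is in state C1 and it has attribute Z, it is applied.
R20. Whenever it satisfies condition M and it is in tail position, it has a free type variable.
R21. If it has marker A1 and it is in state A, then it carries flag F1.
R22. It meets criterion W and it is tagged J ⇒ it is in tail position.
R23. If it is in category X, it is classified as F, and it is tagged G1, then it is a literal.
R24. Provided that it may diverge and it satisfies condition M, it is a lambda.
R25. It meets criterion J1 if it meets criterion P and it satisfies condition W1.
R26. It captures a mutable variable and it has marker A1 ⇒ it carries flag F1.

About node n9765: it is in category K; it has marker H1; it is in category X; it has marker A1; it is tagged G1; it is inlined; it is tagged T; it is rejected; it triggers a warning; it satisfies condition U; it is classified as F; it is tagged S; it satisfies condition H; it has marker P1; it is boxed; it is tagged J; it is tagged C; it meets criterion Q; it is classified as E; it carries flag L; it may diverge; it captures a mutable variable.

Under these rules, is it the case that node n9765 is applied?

No

Forward chaining from the given facts derives: satisfies condition D, is in category B1, is in tail position, meets criterion J1, has a polymorphic type, satisfies condition M, is well-typed, satisfies condition W1, has a free type variable, is a literal, is a lambda, carries flag F1, is eligible for TCO, is in state C1, is a constant expression.
Rules concluding "it is applied": R13 needs "it is dead code"; R19 needs "it has attribute Z" — none of these are established.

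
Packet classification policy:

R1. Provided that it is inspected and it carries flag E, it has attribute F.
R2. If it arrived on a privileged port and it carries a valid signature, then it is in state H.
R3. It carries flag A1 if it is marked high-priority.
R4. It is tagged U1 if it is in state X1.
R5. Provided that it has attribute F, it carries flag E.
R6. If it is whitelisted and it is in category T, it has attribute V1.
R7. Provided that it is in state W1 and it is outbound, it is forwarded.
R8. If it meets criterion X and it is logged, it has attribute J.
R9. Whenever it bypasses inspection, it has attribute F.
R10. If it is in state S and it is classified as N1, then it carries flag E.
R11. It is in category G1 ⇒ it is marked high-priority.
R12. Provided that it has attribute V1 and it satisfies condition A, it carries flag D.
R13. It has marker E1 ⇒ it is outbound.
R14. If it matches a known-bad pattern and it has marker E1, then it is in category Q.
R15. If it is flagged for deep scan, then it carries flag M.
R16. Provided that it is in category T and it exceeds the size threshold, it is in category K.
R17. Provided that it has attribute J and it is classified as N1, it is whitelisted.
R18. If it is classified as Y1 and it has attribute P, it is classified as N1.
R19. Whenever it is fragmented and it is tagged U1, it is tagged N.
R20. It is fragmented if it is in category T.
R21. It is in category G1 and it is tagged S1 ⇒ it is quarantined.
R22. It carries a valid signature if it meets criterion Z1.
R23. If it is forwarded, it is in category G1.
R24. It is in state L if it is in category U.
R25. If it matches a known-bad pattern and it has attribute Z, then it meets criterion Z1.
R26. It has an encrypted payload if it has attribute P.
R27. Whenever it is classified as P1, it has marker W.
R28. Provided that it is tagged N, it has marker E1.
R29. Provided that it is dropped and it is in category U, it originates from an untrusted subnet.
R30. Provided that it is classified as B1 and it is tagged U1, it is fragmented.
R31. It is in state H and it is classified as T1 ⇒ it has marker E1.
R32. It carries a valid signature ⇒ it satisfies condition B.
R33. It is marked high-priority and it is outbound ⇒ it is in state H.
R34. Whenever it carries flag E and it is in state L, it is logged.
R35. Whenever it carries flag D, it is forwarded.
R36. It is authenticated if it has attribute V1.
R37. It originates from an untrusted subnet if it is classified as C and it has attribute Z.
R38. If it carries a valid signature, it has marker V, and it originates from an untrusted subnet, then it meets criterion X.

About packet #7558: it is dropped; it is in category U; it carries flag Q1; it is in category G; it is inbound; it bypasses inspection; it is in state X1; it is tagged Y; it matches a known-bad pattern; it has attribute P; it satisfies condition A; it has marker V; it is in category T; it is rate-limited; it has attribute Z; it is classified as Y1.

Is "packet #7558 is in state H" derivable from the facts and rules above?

Yes

By R4 (it is in state X1): it is tagged U1.
By R9 (it bypasses inspection): it has attribute F.
By R18 (it is classified as Y1, it has attribute P): it is classified as N1.
By R20 (it is in category T): it is fragmented.
By R24 (it is in category U): it is in state L.
By R25 (it matches a known-bad pattern, it has attribute Z): it meets criterion Z1.
By R29 (it is dropped, it is in category U): it originates from an untrusted subnet.
By R5 (it has attribute F): it carries flag E.
By R19 (it is fragmented, it is tagged U1): it is tagged N.
By R22 (it meets criterion Z1): it carries a valid signature.
By R28 (it is tagged N): it has marker E1.
By R34 (it carries flag E, it is in state L): it is logged.
By R38 (it carries a valid signature, it has marker V, it originates from an untrusted subnet): it meets criterion X.
By R8 (it meets criterion X, it is logged): it has attribute J.
By R13 (it has marker E1): it is outbound.
By R17 (it has attribute J, it is classified as N1): it is whitelisted.
By R6 (it is whitelisted, it is in category T): it has attribute V1.
By R12 (it has attribute V1, it satisfies condition A): it carries flag D.
By R35 (it carries flag D): it is forwarded.
By R23 (it is forwarded): it is in category G1.
By R11 (it is in category G1): it is marked high-priority.
By R33 (it is marked high-priority, it is outbound): it is in state H.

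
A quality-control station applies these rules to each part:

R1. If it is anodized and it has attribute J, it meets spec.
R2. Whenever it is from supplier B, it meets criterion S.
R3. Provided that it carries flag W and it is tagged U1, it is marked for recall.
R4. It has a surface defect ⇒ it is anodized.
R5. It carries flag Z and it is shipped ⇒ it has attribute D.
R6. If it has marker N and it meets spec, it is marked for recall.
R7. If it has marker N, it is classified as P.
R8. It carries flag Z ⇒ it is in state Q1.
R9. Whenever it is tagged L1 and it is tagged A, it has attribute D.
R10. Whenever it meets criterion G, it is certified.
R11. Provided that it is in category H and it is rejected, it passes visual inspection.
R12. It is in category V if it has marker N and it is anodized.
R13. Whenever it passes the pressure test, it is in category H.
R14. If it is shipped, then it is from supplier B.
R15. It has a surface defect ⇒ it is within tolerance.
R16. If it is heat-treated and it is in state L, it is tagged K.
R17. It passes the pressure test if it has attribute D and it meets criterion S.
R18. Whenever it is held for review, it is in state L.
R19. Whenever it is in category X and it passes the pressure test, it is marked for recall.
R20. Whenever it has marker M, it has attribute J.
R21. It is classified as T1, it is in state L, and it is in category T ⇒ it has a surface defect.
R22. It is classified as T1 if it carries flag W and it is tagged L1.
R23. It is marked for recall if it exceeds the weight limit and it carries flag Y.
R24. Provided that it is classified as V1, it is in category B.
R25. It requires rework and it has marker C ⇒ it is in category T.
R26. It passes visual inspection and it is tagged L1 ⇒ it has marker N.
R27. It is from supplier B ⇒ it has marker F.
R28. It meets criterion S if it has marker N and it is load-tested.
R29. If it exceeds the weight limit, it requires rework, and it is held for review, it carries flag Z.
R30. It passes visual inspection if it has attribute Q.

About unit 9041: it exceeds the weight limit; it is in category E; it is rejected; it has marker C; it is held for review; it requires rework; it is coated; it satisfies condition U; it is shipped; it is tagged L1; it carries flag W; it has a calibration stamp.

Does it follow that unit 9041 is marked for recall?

No

Forward chaining from the given facts derives: is from supplier B, is in state L, is classified as T1, is in category T, has marker F, carries flag Z, meets criterion S, has attribute D, is in state Q1, passes the pressure test, has a surface defect, is anodized, is in category H, is within tolerance, passes visual inspection, has marker N, is classified as P, is in category V.
Rules concluding "it is marked for recall": R3 needs "it is tagged U1"; R6 needs "it meets spec"; R19 needs "it is in category X"; R23 needs "it carries flag Y" — none of these are established.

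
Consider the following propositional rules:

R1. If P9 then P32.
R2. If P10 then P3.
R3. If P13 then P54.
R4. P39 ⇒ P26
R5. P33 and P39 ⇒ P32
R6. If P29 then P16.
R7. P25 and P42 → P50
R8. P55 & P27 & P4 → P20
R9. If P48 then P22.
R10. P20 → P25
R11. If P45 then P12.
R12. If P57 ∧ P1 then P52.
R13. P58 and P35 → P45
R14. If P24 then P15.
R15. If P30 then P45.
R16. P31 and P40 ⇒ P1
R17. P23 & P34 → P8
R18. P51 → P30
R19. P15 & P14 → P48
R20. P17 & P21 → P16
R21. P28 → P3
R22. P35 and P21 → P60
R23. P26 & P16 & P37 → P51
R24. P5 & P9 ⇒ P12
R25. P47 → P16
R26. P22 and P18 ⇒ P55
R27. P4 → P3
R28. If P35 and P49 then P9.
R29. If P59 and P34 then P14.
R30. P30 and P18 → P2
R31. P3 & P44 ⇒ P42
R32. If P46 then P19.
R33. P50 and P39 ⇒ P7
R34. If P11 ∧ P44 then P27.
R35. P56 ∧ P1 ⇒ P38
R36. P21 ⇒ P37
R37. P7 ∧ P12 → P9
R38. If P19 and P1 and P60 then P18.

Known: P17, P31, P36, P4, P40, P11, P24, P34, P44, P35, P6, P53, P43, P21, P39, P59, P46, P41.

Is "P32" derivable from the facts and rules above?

Yes

P26  (by R4: P39)
P15  (by R14: P24)
P1  (by R16: P31, P40)
P16  (by R20: P17, P21)
P60  (by R22: P35, P21)
P3  (by R27: P4)
P14  (by R29: P59, P34)
P42  (by R31: P3, P44)
P19  (by R32: P46)
P27  (by R34: P11, P44)
P37  (by R36: P21)
P18  (by R38: P19, P1, P60)
P48  (by R19: P15, P14)
P51  (by R23: P26, P16, P37)
P22  (by R9: P48)
P30  (by R18: P51)
P55  (by R26: P22, P18)
P20  (by R8: P55, P27, P4)
P25  (by R10: P20)
P45  (by R15: P30)
P50  (by R7: P25, P42)
P12  (by R11: P45)
P7  (by R33: P50, P39)
P9  (by R37: P7, P12)
P32  (by R1: P9)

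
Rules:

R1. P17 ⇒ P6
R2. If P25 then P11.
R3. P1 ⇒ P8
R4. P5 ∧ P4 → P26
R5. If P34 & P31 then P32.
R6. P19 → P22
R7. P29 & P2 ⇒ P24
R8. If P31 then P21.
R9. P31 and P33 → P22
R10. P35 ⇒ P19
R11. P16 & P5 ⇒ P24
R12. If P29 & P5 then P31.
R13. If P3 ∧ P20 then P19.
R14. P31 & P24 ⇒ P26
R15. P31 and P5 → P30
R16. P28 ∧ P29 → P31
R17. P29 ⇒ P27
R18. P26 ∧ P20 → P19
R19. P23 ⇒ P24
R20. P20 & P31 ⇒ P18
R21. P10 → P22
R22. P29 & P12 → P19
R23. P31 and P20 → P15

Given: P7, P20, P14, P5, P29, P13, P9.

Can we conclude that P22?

Forward chaining from the given facts derives: P31, P30, P27, P18, P15, P21.
Rules concluding P22: R6 needs P19; R9 needs P33; R21 needs P10 — none of these are established.

No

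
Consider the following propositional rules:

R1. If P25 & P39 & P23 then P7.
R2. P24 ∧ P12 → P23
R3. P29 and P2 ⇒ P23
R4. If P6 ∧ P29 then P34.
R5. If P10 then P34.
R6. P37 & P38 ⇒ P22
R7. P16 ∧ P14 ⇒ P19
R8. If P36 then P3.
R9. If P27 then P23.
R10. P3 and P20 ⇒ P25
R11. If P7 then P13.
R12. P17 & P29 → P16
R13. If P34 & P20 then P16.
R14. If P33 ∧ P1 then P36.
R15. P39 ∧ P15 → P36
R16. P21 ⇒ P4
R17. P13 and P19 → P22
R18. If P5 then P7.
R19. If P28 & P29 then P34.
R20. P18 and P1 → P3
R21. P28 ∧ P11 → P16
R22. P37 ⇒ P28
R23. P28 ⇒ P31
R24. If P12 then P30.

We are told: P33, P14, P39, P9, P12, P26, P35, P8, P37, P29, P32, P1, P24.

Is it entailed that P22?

Forward chaining from the given facts derives: P23, P36, P28, P31, P30, P3, P34.
Rules concluding P22: R6 needs P38; R17 needs P13 — none of these are established.

No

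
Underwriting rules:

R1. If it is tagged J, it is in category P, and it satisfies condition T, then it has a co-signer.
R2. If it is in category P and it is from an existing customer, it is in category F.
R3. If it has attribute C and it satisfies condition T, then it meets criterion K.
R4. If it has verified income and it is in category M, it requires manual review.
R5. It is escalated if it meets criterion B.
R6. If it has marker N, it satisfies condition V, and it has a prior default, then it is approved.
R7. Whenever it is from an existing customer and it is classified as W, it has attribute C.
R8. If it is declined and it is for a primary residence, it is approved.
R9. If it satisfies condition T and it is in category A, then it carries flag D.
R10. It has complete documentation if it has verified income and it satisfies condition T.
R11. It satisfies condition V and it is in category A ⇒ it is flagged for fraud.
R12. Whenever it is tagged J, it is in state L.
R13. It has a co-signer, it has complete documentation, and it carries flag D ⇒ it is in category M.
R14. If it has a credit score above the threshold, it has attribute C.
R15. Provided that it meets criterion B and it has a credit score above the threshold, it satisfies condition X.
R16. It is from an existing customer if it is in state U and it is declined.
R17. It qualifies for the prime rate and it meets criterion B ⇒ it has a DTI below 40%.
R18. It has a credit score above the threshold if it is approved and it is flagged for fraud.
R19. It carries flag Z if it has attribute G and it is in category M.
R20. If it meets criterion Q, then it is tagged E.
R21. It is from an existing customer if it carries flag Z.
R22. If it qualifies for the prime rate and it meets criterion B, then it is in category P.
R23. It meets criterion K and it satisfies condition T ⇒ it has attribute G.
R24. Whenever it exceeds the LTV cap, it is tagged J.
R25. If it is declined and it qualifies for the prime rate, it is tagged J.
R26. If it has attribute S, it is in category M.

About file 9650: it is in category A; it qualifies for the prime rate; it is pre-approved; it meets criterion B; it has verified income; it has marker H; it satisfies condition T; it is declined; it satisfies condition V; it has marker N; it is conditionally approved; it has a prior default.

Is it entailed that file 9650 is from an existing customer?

Yes

By R6 (it has marker N, it satisfies condition V, it has a prior default): it is approved.
By R9 (it satisfies condition T, it is in category A): it carries flag D.
By R10 (it has verified income, it satisfies condition T): it has complete documentation.
By R11 (it satisfies condition V, it is in category A): it is flagged for fraud.
By R18 (it is approved, it is flagged for fraud): it has a credit score above the threshold.
By R22 (it qualifies for the prime rate, it meets criterion B): it is in category P.
By R25 (it is declined, it qualifies for the prime rate): it is tagged J.
By R1 (it is tagged J, it is in category P, it satisfies condition T): it has a co-signer.
By R13 (it has a co-signer, it has complete documentation, it carries flag D): it is in category M.
By R14 (it has a credit score above the threshold): it has attribute C.
By R3 (it has attribute C, it satisfies condition T): it meets criterion K.
By R23 (it meets criterion K, it satisfies condition T): it has attribute G.
By R19 (it has attribute G, it is in category M): it carries flag Z.
By R21 (it carries flag Z): it is from an existing customer.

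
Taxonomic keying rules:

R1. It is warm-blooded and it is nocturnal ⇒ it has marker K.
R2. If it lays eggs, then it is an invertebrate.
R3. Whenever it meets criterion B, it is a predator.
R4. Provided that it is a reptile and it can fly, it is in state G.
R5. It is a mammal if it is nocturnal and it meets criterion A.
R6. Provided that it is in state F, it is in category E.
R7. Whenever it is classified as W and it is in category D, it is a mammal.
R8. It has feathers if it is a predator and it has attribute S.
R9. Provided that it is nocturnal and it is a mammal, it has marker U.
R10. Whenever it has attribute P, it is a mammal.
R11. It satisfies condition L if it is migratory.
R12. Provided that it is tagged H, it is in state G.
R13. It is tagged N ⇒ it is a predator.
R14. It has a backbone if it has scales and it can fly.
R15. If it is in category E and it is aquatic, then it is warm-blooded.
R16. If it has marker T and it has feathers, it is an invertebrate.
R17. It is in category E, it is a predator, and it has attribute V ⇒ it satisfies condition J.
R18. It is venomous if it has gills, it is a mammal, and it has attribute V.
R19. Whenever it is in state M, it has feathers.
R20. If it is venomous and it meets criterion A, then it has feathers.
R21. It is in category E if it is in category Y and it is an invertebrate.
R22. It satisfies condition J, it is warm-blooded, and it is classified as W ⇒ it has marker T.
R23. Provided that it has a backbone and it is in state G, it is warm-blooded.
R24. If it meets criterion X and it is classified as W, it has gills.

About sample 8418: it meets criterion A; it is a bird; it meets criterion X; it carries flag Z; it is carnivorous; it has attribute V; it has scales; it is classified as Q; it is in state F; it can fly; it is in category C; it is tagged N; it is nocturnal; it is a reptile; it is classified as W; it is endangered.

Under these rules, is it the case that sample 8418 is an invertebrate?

By R4 (it is a reptile, it can fly): it is in state G.
By R5 (it is nocturnal, it meets criterion A): it is a mammal.
By R6 (it is in state F): it is in category E.
By R13 (it is tagged N): it is a predator.
By R14 (it has scales, it can fly): it has a backbone.
By R17 (it is in category E, it is a predator, it has attribute V): it satisfies condition J.
By R23 (it has a backbone, it is in state G): it is warm-blooded.
By R24 (it meets criterion X, it is classified as W): it has gills.
By R18 (it has gills, it is a mammal, it has attribute V): it is venomous.
By R20 (it is venomous, it meets criterion A): it has feathers.
By R22 (it satisfies condition J, it is warm-blooded, it is classified as W): it has marker T.
By R16 (it has marker T, it has feathers): it is an invertebrate.

Yes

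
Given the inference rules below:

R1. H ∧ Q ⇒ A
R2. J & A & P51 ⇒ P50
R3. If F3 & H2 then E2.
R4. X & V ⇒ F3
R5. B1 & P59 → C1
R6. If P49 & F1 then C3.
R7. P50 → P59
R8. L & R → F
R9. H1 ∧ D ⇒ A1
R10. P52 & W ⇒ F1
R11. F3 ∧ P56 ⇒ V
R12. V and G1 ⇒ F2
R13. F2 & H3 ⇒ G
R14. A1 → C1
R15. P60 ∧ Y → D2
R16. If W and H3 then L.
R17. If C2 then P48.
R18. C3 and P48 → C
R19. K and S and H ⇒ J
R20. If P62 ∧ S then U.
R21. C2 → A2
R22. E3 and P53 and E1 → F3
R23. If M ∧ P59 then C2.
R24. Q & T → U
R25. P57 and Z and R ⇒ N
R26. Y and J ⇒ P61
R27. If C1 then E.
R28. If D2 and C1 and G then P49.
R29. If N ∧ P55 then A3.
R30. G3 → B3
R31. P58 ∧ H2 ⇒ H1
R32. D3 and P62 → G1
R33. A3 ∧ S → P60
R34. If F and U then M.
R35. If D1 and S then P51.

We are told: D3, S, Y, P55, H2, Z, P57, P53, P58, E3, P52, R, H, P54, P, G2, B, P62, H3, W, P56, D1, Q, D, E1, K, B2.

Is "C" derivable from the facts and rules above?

A  (by R1: H, Q)
F1  (by R10: P52, W)
L  (by R16: W, H3)
J  (by R19: K, S, H)
U  (by R20: P62, S)
F3  (by R22: E3, P53, E1)
N  (by R25: P57, Z, R)
A3  (by R29: N, P55)
H1  (by R31: P58, H2)
G1  (by R32: D3, P62)
P60  (by R33: A3, S)
P51  (by R35: D1, S)
P50  (by R2: J, A, P51)
P59  (by R7: P50)
F  (by R8: L, R)
A1  (by R9: H1, D)
V  (by R11: F3, P56)
F2  (by R12: V, G1)
G  (by R13: F2, H3)
C1  (by R14: A1)
D2  (by R15: P60, Y)
P49  (by R28: D2, C1, G)
M  (by R34: F, U)
C3  (by R6: P49, F1)
C2  (by R23: M, P59)
P48  (by R17: C2)
C  (by R18: C3, P48)

Yes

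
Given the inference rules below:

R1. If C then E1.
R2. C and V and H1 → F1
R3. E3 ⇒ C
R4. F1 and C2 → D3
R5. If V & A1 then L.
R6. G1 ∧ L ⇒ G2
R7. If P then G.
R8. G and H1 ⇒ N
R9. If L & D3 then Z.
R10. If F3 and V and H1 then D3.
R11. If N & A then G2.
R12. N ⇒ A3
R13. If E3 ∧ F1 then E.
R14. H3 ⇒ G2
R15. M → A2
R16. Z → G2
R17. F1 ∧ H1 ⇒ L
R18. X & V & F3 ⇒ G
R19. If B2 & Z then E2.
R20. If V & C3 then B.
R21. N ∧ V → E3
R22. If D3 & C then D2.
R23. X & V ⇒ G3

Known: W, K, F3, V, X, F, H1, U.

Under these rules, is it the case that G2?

D3  (by R10: F3, V, H1)
G  (by R18: X, V, F3)
N  (by R8: G, H1)
E3  (by R21: N, V)
C  (by R3: E3)
F1  (by R2: C, V, H1)
L  (by R17: F1, H1)
Z  (by R9: L, D3)
G2  (by R16: Z)

Yes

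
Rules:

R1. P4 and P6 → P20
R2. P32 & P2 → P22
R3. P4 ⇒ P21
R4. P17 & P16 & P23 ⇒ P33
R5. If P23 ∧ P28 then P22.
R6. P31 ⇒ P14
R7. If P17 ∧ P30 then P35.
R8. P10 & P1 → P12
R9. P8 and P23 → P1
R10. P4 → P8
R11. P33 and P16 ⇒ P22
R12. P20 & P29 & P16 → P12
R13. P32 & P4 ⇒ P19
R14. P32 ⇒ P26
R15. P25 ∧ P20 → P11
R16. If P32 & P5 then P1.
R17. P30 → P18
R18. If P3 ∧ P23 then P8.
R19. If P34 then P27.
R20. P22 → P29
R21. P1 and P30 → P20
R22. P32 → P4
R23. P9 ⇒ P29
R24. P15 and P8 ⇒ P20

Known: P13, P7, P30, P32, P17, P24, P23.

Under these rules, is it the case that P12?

Forward chaining from the given facts derives: P35, P26, P18, P4, P21, P8, P19, P1, P20.
Rules concluding P12: R8 needs P10; R12 needs P29 — none of these are established.

No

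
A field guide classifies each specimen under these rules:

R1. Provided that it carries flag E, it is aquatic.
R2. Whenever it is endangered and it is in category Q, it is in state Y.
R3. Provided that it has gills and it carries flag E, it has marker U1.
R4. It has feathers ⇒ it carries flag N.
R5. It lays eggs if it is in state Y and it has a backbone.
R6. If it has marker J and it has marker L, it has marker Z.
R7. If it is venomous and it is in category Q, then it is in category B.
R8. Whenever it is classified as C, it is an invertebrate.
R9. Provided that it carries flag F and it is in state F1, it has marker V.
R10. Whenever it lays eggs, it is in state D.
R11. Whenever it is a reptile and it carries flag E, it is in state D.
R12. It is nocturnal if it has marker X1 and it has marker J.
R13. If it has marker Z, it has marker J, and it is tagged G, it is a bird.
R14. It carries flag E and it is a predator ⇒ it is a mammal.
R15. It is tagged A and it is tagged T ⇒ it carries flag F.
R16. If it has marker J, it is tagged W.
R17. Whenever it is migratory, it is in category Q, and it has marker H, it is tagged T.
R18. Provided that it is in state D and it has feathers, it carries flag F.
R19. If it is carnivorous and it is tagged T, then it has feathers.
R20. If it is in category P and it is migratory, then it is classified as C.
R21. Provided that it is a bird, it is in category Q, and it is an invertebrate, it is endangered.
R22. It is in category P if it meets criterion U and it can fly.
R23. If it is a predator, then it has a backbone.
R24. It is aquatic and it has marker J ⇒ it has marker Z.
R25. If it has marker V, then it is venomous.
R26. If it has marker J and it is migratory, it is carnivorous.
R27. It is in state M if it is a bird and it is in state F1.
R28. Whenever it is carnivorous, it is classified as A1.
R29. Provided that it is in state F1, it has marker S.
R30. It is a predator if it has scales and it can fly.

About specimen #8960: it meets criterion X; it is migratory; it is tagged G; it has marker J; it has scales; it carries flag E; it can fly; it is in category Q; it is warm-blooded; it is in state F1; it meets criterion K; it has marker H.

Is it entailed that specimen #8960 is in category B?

Forward chaining from the given facts derives: is aquatic, is tagged W, is tagged T, has marker Z, is carnivorous, is classified as A1, has marker S, is a predator, is a bird, is a mammal, has feathers, has a backbone, is in state M, carries flag N.
The only rule concluding "it is in category B" is R7, which needs "it is venomous"; that is never established.

No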